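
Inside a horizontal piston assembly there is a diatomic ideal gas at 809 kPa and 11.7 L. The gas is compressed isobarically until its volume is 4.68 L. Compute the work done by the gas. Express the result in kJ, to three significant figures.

Isobaric: W = P ΔV.
W = (809 kPa)(4.68 − 11.7 L) = (809)(-7.02) = -5679 J.

W ≈ -5.68 kJ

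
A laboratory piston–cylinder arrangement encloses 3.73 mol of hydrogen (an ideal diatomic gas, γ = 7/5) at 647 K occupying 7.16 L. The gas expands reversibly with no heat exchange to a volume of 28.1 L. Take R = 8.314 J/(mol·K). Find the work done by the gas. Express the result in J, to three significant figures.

Adiabatic: TV^(γ−1) = const with γ = 7/5.
T₂ = T₁ (V₁/V₂)^(γ−1) = 647 × (7.16/28.1)^0.4 = 647 × 0.5787 = 374.4 K.
W_by = nCᵥ(T₁ − T₂) = (3.73)(20.79)(647 − 374.4) = 21131 J.

W ≈ 21100 J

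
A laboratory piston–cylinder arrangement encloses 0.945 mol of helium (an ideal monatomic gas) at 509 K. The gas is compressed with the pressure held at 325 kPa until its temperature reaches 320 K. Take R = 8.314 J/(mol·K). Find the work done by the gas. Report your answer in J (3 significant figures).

Isobaric: W = P ΔV = nR ΔT.
W = (0.945)(8.314)(320 − 509) = -1485 J.

W ≈ -1480 J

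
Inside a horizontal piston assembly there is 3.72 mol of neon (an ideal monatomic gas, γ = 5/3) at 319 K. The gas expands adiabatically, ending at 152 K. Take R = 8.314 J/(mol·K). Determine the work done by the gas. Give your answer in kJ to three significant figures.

Adiabatic ⇒ Q = 0, so W_by = −ΔU = nCᵥ(T₁ − T₂).
Cᵥ = 3R/2 = 12.47 J/(mol·K).
W = (3.72)(12.47)(319 − 152) = 7747 J.

W ≈ 7.75 kJ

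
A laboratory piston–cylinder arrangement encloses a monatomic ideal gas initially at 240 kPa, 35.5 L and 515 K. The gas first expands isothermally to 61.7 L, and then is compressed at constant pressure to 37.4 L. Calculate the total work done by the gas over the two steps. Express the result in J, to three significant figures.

W_total ≈ 1350 J

Step 1 (isothermal): W = P₁V₁ ln(V₂/V₁) = (8520) ln(61.7/35.5) = 4709 J.
After step 1: P = 138.1 kPa, V = 61.7 L, T = 515 K.
Step 2 (isobaric): W = PΔV = (138.1 kPa)(37.4 − 61.7 L) = -3356 J.
W_total = 4709 − 3356 = 1354 J.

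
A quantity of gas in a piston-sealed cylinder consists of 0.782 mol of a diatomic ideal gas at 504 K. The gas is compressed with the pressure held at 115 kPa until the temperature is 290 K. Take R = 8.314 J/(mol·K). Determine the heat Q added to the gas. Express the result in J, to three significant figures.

Isobaric: W = nRΔT = (0.782)(8.314)(-214) = -1391 J.
ΔU = nCᵥΔT with Cᵥ = 5R/2: ΔU = (0.782)(20.79)(-214) = -3478 J.
Q = ΔU + W = -3478 − 1391 = -4870 J.

Q ≈ -4870 J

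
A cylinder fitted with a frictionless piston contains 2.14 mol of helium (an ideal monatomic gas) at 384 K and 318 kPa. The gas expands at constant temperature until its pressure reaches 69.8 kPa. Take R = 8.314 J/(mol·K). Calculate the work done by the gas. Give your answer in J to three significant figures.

Isothermal process: W = nRT ln(V₂/V₁) = nRT ln(P₁/P₂).
W = (2.14)(8.314)(384) × ln(318/69.8)
  = 6832 × ln(4.556) = 6832 × 1.516
W_by_gas = 10360 J.

W ≈ 10400 J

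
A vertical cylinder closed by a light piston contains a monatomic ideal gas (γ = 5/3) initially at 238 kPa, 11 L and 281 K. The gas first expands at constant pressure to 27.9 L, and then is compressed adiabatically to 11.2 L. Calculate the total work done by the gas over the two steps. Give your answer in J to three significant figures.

W_total ≈ -4320 J

Step 1 (isobaric): W = PΔV = (238 kPa)(27.9 − 11 L) = 4022 J.
After step 1: P = 238 kPa, V = 27.9 L, T = 712.7 K.
Step 2 (adiabatic): W = (P₁V₁ − P₂V₂)/(γ−1) = (6640 − 12202)/0.667 = -8343 J.
W_total = 4022 − 8343 = -4321 J.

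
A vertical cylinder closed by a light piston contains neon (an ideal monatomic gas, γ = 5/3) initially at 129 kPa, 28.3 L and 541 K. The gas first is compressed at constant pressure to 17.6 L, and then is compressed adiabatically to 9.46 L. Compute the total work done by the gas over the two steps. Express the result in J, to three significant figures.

W_total ≈ -3130 J

Step 1 (isobaric): W = PΔV = (129 kPa)(17.6 − 28.3 L) = -1380 J.
After step 1: P = 129 kPa, V = 17.6 L, T = 336.5 K.
Step 2 (adiabatic): W = (P₁V₁ − P₂V₂)/(γ−1) = (2270 − 3434)/0.667 = -1746 J.
W_total = -1380 − 1746 = -3126 J.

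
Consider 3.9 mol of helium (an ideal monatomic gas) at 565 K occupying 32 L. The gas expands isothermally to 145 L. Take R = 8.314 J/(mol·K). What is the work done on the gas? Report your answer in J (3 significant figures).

Isothermal: W = nRT ln(V₂/V₁).
W = (3.9)(8.314)(565) × ln(145/32)
  = 18320 × 1.511
W_by_gas = 27681 J; work on gas = −W_by = -27681 J.

W ≈ -27700 J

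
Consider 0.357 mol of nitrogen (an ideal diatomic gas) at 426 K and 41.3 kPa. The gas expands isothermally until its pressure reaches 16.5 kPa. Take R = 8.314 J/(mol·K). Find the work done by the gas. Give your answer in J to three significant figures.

W ≈ 1160 J

Isothermal process: W = nRT ln(V₂/V₁) = nRT ln(P₁/P₂).
W = (0.357)(8.314)(426) × ln(41.3/16.5)
  = 1264 × ln(2.503) = 1264 × 0.9175
W_by_gas = 1160 J.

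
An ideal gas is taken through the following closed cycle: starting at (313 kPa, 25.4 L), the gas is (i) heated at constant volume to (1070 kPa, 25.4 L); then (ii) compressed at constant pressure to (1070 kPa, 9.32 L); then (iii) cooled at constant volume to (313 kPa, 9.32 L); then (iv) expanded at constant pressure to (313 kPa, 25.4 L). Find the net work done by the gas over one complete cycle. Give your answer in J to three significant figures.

W_net ≈ -12200 J

Constant-volume legs do no work.
W(ii) = (1070)(9.32 − 25.4) = -17206 J; W(iv) = (313)(25.4 − 9.32) = 5033 J.
W_net = -17206 + 5033 = -12173 J (the counter-clockwise enclosed area).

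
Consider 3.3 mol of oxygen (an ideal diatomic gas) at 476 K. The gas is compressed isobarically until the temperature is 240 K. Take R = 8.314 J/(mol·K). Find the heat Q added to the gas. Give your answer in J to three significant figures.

Isobaric: W = nRΔT = (3.3)(8.314)(-236) = -6475 J.
ΔU = nCᵥΔT with Cᵥ = 5R/2: ΔU = (3.3)(20.79)(-236) = -16187 J.
Q = ΔU + W = -16187 − 6475 = -22662 J.

Q ≈ -22700 J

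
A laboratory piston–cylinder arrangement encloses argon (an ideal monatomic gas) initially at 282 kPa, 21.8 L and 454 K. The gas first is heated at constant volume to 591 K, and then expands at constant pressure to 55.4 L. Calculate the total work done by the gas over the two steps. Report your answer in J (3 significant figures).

W_total ≈ 12300 J

Step 1 (isochoric): W = 0 (constant volume).
After step 1: P = 367.1 kPa (V unchanged).
Step 2 (isobaric): W = PΔV = (367.1 kPa)(55.4 − 21.8 L) = 12334 J.
W_total = 0 + 12334 = 12334 J.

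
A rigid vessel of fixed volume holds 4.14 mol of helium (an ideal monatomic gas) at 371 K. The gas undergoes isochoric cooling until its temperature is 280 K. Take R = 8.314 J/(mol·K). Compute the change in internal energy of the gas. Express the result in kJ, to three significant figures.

Constant volume ⇒ W = 0, so Q = ΔU = nCᵥΔT with Cᵥ = 3R/2 = 12.47 J/(mol·K).
ΔU = (4.14)(12.47)(280 − 371) = -4698 J.

ΔU ≈ -4.70 kJ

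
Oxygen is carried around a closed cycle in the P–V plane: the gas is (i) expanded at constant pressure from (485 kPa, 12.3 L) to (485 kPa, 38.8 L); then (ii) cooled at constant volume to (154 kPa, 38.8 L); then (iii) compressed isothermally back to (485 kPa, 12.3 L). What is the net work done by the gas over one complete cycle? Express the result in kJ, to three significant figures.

Leg (i): W = PΔV = (485)(38.8 − 12.3) = 12852 J.
Leg (ii): W = 0.
Leg (iii): W = PᵢVᵢ ln(V_f/Vᵢ) = (5975) ln(12.3/38.8) = -6864 J.
W_net = 12852 − 6864 = 5988 J.

W_net ≈ 5.99 kJ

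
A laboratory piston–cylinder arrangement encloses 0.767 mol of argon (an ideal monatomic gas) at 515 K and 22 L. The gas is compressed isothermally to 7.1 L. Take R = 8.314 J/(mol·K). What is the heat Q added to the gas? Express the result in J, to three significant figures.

Isothermal ⇒ ΔU = 0, so Q = W = nRT ln(V₂/V₁).
Q = (0.767)(8.314)(515) ln(7.1/22) = 3284 × -1.131 = -3714 J.

Q ≈ -3710 J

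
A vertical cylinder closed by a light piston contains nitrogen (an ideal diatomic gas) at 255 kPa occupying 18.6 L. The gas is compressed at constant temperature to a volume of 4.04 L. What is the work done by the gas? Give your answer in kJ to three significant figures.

Isothermal: W = nRT ln(V₂/V₁) = P₁V₁ ln(V₂/V₁).
P₁V₁ = (255 kPa)(18.6 L) = 4743 J.
W = 4743 × ln(4.04/18.6) = 4743 × -1.527
W_by_gas = -7242 J.

W ≈ -7.24 kJ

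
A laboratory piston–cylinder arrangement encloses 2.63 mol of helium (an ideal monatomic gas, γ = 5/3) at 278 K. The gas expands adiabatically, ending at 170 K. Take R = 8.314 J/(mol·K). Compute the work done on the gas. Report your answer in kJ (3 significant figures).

Adiabatic ⇒ Q = 0, so W_by = −ΔU = nCᵥ(T₁ − T₂).
Cᵥ = 3R/2 = 12.47 J/(mol·K).
W = (2.63)(12.47)(278 − 170) = 3542 J.
Work on gas = −W_by = -3542 J.

W ≈ -3.54 kJ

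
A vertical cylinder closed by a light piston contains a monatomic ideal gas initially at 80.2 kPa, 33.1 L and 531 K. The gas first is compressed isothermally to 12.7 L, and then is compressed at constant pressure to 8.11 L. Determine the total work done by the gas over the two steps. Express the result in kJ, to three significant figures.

Step 1 (isothermal): W = P₁V₁ ln(V₂/V₁) = (2655) ln(12.7/33.1) = -2543 J.
After step 1: P = 209 kPa, V = 12.7 L, T = 531 K.
Step 2 (isobaric): W = PΔV = (209 kPa)(8.11 − 12.7 L) = -959.4 J.
W_total = -2543 − 959.4 = -3502 J.

W_total ≈ -3.50 kJ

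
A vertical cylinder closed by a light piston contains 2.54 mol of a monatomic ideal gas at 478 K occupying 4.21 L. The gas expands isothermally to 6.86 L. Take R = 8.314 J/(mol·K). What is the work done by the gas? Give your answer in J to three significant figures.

Isothermal: W = nRT ln(V₂/V₁).
W = (2.54)(8.314)(478) × ln(6.86/4.21)
  = 10094 × 0.4882
W_by_gas = 4928 J.

W ≈ 4930 J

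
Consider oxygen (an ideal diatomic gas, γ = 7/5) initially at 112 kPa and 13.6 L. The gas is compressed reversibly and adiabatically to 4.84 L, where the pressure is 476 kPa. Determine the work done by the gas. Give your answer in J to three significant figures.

Adiabatic: W = (P₁V₁ − P₂V₂)/(γ − 1) with γ = 7/5.
P₁V₁ = 1523 J, P₂V₂ = 2304 J.
W = (1523 − 2304) / 0.4 = -1952 J.

W ≈ -1950 J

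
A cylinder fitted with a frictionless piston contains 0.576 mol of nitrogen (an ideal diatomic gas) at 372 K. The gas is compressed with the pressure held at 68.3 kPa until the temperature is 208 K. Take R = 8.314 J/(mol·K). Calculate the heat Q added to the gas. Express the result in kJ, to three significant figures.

Q ≈ -2.75 kJ

Isobaric: W = nRΔT = (0.576)(8.314)(-164) = -785.4 J.
ΔU = nCᵥΔT with Cᵥ = 5R/2: ΔU = (0.576)(20.79)(-164) = -1963 J.
Q = ΔU + W = -1963 − 785.4 = -2749 J.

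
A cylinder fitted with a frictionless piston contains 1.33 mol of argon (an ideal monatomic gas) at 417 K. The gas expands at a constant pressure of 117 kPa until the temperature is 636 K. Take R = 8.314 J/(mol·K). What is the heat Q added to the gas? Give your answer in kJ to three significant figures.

Isobaric: W = nRΔT = (1.33)(8.314)(219) = 2422 J.
ΔU = nCᵥΔT with Cᵥ = 3R/2: ΔU = (1.33)(12.47)(219) = 3632 J.
Q = ΔU + W = 3632 + 2422 = 6054 J.

Q ≈ 6.05 kJ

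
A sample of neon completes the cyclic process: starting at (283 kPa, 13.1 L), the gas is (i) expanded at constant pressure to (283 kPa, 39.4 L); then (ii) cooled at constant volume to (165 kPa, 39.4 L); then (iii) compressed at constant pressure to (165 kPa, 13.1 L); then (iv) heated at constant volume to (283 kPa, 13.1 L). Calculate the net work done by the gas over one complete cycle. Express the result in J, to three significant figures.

W_net ≈ 3100 J

Constant-volume legs do no work.
W(i) = (283)(39.4 − 13.1) = 7443 J; W(iii) = (165)(13.1 − 39.4) = -4339 J.
W_net = 7443 − 4339 = 3103 J (the clockwise enclosed area).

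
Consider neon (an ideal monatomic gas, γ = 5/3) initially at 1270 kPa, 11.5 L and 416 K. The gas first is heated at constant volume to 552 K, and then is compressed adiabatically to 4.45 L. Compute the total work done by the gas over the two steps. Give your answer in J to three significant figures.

Step 1 (isochoric): W = 0 (constant volume).
After step 1: P = 1685 kPa (V unchanged).
Step 2 (adiabatic): W = (P₁V₁ − P₂V₂)/(γ−1) = (19380 − 36495)/0.667 = -25674 J.
W_total = 0 − 25674 = -25674 J.

W_total ≈ -25700 J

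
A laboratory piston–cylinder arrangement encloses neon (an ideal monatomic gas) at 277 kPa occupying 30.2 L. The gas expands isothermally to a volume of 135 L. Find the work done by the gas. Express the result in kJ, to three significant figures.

W ≈ 12.5 kJ

Isothermal: W = nRT ln(V₂/V₁) = P₁V₁ ln(V₂/V₁).
P₁V₁ = (277 kPa)(30.2 L) = 8365 J.
W = 8365 × ln(135/30.2) = 8365 × 1.497
W_by_gas = 12527 J.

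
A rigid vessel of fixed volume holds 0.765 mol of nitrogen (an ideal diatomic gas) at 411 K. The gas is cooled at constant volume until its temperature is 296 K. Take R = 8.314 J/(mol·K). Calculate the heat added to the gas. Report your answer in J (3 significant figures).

Q ≈ -1830 J

Constant volume ⇒ W = 0, so Q = ΔU = nCᵥΔT with Cᵥ = 5R/2 = 20.79 J/(mol·K).
ΔU = (0.765)(20.79)(296 − 411) = -1829 J.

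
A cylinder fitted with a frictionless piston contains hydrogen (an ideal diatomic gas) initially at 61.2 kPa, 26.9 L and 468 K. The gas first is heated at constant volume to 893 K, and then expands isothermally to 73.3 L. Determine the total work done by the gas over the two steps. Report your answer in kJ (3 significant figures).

W_total ≈ 3.15 kJ

Step 1 (isochoric): W = 0 (constant volume).
After step 1: P = 116.8 kPa (V unchanged).
Step 2 (isothermal): W = P₁V₁ ln(V₂/V₁) = (3141) ln(73.3/26.9) = 3149 J.
W_total = 0 + 3149 = 3149 J.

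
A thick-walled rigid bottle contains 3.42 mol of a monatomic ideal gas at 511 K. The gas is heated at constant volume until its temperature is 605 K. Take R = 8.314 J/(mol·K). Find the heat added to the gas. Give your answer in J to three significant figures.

Q ≈ 4010 J

Constant volume ⇒ W = 0, so Q = ΔU = nCᵥΔT with Cᵥ = 3R/2 = 12.47 J/(mol·K).
ΔU = (3.42)(12.47)(605 − 511) = 4009 J.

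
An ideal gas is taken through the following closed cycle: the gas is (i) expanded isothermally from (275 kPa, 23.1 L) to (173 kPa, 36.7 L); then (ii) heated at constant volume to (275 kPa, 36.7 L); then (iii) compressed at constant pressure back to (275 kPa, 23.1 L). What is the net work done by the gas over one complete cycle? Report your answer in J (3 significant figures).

W_net ≈ -799 J

Leg (i): W = PᵢVᵢ ln(V_f/Vᵢ) = (6352) ln(36.7/23.1) = 2941 J.
Leg (ii): W = 0.
Leg (iii): W = PΔV = (275)(23.1 − 36.7) = -3740 J.
W_net = 2941 − 3740 = -799.1 J.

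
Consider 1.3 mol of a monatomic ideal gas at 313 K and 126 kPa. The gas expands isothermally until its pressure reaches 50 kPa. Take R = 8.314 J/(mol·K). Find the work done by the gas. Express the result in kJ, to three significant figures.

W ≈ 3.13 kJ

Isothermal process: W = nRT ln(V₂/V₁) = nRT ln(P₁/P₂).
W = (1.3)(8.314)(313) × ln(126/50)
  = 3383 × ln(2.52) = 3383 × 0.9243
W_by_gas = 3127 J.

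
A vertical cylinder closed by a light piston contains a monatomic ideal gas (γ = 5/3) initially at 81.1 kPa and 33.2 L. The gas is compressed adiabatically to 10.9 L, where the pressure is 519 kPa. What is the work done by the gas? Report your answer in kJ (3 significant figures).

W ≈ -4.45 kJ

Adiabatic: W = (P₁V₁ − P₂V₂)/(γ − 1) with γ = 5/3.
P₁V₁ = 2693 J, P₂V₂ = 5657 J.
W = (2693 − 5657) / 0.6667 = -4447 J.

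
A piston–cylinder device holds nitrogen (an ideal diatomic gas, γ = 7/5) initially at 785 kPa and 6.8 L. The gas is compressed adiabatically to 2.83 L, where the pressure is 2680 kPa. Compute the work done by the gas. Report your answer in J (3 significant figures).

W ≈ -5620 J

Adiabatic: W = (P₁V₁ − P₂V₂)/(γ − 1) with γ = 7/5.
P₁V₁ = 5338 J, P₂V₂ = 7584 J.
W = (5338 − 7584) / 0.4 = -5616 J.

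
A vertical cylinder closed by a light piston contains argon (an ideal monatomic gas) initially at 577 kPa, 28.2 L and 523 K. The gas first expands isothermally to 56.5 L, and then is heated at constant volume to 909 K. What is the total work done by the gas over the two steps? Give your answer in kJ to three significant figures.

Step 1 (isothermal): W = P₁V₁ ln(V₂/V₁) = (16271) ln(56.5/28.2) = 11307 J.
Step 2 (isochoric): W = 0 (constant volume).
W_total = 11307 + 0 = 11307 J.

W_total ≈ 11.3 kJ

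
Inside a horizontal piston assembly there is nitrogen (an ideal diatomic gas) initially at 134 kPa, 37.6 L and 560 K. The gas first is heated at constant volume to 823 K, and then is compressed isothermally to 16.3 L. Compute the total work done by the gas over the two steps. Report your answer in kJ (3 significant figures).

W_total ≈ -6.19 kJ

Step 1 (isochoric): W = 0 (constant volume).
After step 1: P = 196.9 kPa (V unchanged).
Step 2 (isothermal): W = P₁V₁ ln(V₂/V₁) = (7405) ln(16.3/37.6) = -6189 J.
W_total = 0 − 6189 = -6189 J.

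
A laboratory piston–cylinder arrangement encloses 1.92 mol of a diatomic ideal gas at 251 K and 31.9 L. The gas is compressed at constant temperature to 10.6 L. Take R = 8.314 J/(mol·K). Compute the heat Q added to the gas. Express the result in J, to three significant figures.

Isothermal ⇒ ΔU = 0, so Q = W = nRT ln(V₂/V₁).
Q = (1.92)(8.314)(251) ln(10.6/31.9) = 4007 × -1.102 = -4414 J.

Q ≈ -4410 J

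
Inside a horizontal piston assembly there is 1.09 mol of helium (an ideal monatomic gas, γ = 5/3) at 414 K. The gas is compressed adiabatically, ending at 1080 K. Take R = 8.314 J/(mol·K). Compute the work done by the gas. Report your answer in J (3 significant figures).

W ≈ -9050 J

Adiabatic ⇒ Q = 0, so W_by = −ΔU = nCᵥ(T₁ − T₂).
Cᵥ = 3R/2 = 12.47 J/(mol·K).
W = (1.09)(12.47)(414 − 1080) = -9053 J.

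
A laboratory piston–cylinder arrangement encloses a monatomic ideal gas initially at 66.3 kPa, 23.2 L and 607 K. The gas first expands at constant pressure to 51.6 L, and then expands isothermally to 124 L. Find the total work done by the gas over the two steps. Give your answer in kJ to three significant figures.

W_total ≈ 4.88 kJ

Step 1 (isobaric): W = PΔV = (66.3 kPa)(51.6 − 23.2 L) = 1883 J.
After step 1: P = 66.3 kPa, V = 51.6 L, T = 1350 K.
Step 2 (isothermal): W = P₁V₁ ln(V₂/V₁) = (3421) ln(124/51.6) = 2999 J.
W_total = 1883 + 2999 = 4882 J.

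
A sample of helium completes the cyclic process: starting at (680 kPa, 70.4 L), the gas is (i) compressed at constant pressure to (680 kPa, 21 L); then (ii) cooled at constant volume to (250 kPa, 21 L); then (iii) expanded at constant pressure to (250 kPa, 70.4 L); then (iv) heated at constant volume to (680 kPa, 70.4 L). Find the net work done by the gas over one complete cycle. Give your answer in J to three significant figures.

W_net ≈ -21200 J

Constant-volume legs do no work.
W(i) = (680)(21 − 70.4) = -33592 J; W(iii) = (250)(70.4 − 21) = 12350 J.
W_net = -33592 + 12350 = -21242 J (the counter-clockwise enclosed area).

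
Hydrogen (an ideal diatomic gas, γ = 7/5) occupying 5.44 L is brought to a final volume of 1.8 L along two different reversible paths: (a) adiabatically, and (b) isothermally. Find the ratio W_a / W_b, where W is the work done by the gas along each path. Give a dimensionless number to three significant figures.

W_a / W_b ≈ 1.26

Path (a) adiabatic: W = P₁V₁(1 − (V₁/V₂)^(γ−1))/(γ−1) → W_a/(P₁V₁) = -1.391.
Path (b) isothermal: W = P₁V₁ ln(V₂/V₁) → W_b/(P₁V₁) = -1.106.
W_a / W_b = -1.391 / -1.106 = 1.258.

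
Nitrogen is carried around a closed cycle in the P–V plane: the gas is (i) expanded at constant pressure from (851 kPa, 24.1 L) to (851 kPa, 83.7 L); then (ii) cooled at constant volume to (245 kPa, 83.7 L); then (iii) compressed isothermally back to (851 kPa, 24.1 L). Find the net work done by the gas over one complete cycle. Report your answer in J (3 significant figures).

Leg (i): W = PΔV = (851)(83.7 − 24.1) = 50720 J.
Leg (ii): W = 0.
Leg (iii): W = PᵢVᵢ ln(V_f/Vᵢ) = (20506) ln(24.1/83.7) = -25531 J.
W_net = 50720 − 25531 = 25188 J.

W_net ≈ 25200 J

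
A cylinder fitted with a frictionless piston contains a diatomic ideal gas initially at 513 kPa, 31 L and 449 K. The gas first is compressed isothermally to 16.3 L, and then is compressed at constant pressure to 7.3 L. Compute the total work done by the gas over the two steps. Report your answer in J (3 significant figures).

Step 1 (isothermal): W = P₁V₁ ln(V₂/V₁) = (15903) ln(16.3/31) = -10223 J.
After step 1: P = 975.6 kPa, V = 16.3 L, T = 449 K.
Step 2 (isobaric): W = PΔV = (975.6 kPa)(7.3 − 16.3 L) = -8781 J.
W_total = -10223 − 8781 = -19004 J.

W_total ≈ -19000 J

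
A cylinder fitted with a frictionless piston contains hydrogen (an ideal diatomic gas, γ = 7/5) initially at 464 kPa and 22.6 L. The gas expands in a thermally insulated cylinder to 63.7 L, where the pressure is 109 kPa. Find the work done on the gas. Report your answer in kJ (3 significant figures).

W ≈ -8.86 kJ

Adiabatic: W = (P₁V₁ − P₂V₂)/(γ − 1) with γ = 7/5.
P₁V₁ = 10486 J, P₂V₂ = 6943 J.
W = (10486 − 6943) / 0.4 = 8858 J.
Work on gas = −W_by = -8858 J.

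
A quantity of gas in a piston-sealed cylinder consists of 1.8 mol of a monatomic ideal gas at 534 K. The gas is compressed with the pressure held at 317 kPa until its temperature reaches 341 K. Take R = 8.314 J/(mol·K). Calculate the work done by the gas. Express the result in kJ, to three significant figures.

Isobaric: W = P ΔV = nR ΔT.
W = (1.8)(8.314)(341 − 534) = -2888 J.

W ≈ -2.89 kJ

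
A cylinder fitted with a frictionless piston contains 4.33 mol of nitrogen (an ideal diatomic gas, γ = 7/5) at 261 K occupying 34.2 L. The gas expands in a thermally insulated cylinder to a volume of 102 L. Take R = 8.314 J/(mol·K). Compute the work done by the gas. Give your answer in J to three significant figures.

W ≈ 8320 J

Adiabatic: TV^(γ−1) = const with γ = 7/5.
T₂ = T₁ (V₁/V₂)^(γ−1) = 261 × (34.2/102)^0.4 = 261 × 0.6459 = 168.6 K.
W_by = nCᵥ(T₁ − T₂) = (4.33)(20.79)(261 − 168.6) = 8318 J.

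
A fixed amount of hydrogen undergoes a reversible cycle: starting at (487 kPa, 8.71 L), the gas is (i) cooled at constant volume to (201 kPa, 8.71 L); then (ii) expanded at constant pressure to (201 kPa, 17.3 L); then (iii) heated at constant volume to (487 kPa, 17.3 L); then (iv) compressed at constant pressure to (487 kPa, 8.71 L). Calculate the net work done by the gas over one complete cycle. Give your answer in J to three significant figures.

Constant-volume legs do no work.
W(ii) = (201)(17.3 − 8.71) = 1727 J; W(iv) = (487)(8.71 − 17.3) = -4183 J.
W_net = 1727 − 4183 = -2457 J (the counter-clockwise enclosed area).

W_net ≈ -2460 J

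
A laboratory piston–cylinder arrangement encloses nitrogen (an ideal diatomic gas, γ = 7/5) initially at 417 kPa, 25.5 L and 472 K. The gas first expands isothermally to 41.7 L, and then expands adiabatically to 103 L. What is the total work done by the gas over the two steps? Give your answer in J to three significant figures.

W_total ≈ 13300 J

Step 1 (isothermal): W = P₁V₁ ln(V₂/V₁) = (10634) ln(41.7/25.5) = 5230 J.
After step 1: P = 255 kPa, V = 41.7 L, T = 472 K.
Step 2 (adiabatic): W = (P₁V₁ − P₂V₂)/(γ−1) = (10634 − 7406)/0.4 = 8068 J.
W_total = 5230 + 8068 = 13298 J.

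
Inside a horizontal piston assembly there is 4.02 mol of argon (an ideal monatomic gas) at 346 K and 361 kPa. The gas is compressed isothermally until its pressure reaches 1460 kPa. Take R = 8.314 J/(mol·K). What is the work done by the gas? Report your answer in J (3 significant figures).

W ≈ -16200 J

Isothermal process: W = nRT ln(V₂/V₁) = nRT ln(P₁/P₂).
W = (4.02)(8.314)(346) × ln(361/1460)
  = 11564 × ln(0.2473) = 11564 × -1.397
W_by_gas = -16159 J.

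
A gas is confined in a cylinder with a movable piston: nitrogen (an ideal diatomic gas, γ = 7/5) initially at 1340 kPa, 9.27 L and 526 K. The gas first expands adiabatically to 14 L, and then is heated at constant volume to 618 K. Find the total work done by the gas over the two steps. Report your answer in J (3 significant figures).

Step 1 (adiabatic): W = (P₁V₁ − P₂V₂)/(γ−1) = (12422 − 10533)/0.4 = 4721 J.
Step 2 (isochoric): W = 0 (constant volume).
W_total = 4721 + 0 = 4721 J.

W_total ≈ 4720 J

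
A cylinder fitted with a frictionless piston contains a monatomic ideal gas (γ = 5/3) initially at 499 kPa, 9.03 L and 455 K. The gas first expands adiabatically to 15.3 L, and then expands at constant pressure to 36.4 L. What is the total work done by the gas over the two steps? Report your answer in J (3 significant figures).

Step 1 (adiabatic): W = (P₁V₁ − P₂V₂)/(γ−1) = (4506 − 3170)/0.667 = 2003 J.
After step 1: P = 207.2 kPa, V = 15.3 L, T = 320.1 K.
Step 2 (isobaric): W = PΔV = (207.2 kPa)(36.4 − 15.3 L) = 4372 J.
W_total = 2003 + 4372 = 6376 J.

W_total ≈ 6380 J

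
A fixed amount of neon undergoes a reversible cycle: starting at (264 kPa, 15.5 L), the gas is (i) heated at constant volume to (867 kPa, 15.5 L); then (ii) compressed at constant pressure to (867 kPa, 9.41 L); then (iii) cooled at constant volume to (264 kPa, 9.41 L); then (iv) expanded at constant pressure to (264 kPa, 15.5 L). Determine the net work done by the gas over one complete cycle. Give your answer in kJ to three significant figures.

Constant-volume legs do no work.
W(ii) = (867)(9.41 − 15.5) = -5280 J; W(iv) = (264)(15.5 − 9.41) = 1608 J.
W_net = -5280 + 1608 = -3672 J (the counter-clockwise enclosed area).

W_net ≈ -3.67 kJ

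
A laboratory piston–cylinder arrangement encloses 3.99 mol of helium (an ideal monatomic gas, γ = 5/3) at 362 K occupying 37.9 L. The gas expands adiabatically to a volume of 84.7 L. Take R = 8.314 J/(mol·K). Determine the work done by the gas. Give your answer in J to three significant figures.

Adiabatic: TV^(γ−1) = const with γ = 5/3.
T₂ = T₁ (V₁/V₂)^(γ−1) = 362 × (37.9/84.7)^0.667 = 362 × 0.585 = 211.8 K.
W_by = nCᵥ(T₁ − T₂) = (3.99)(12.47)(362 − 211.8) = 7475 J.

W ≈ 7470 J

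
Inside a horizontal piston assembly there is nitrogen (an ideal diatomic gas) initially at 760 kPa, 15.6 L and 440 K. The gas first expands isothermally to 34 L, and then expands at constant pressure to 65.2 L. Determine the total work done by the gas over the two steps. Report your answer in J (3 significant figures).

W_total ≈ 20100 J

Step 1 (isothermal): W = P₁V₁ ln(V₂/V₁) = (11856) ln(34/15.6) = 9237 J.
After step 1: P = 348.7 kPa, V = 34 L, T = 440 K.
Step 2 (isobaric): W = PΔV = (348.7 kPa)(65.2 − 34 L) = 10880 J.
W_total = 9237 + 10880 = 20117 J.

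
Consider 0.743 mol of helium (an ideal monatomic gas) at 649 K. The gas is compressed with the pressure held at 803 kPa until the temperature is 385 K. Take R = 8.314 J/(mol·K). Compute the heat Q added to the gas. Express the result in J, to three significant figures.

Q ≈ -4080 J

Isobaric: W = nRΔT = (0.743)(8.314)(-264) = -1631 J.
ΔU = nCᵥΔT with Cᵥ = 3R/2: ΔU = (0.743)(12.47)(-264) = -2446 J.
Q = ΔU + W = -2446 − 1631 = -4077 J.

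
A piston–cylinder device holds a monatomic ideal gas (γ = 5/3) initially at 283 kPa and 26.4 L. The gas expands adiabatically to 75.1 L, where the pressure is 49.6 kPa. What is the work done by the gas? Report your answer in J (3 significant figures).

Adiabatic: W = (P₁V₁ − P₂V₂)/(γ − 1) with γ = 5/3.
P₁V₁ = 7471 J, P₂V₂ = 3725 J.
W = (7471 − 3725) / 0.6667 = 5619 J.

W ≈ 5620 J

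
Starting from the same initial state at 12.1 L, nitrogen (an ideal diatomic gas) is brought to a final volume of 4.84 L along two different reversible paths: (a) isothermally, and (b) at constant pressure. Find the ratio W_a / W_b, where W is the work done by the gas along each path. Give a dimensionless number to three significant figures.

Path (a) isothermal: W = P₁V₁ ln(V₂/V₁) → W_a/(P₁V₁) = -0.9163.
Path (b) isobaric: W = P₁(V₂ − V₁) → W_b/(P₁V₁) = -0.6.
W_a / W_b = -0.9163 / -0.6 = 1.527.

W_a / W_b ≈ 1.53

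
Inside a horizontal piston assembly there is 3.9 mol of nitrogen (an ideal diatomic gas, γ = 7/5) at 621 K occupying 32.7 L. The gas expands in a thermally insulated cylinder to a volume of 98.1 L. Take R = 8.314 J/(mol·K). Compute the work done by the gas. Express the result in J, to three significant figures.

Adiabatic: TV^(γ−1) = const with γ = 7/5.
T₂ = T₁ (V₁/V₂)^(γ−1) = 621 × (32.7/98.1)^0.4 = 621 × 0.6444 = 400.2 K.
W_by = nCᵥ(T₁ − T₂) = (3.9)(20.79)(621 − 400.2) = 17901 J.

W ≈ 17900 J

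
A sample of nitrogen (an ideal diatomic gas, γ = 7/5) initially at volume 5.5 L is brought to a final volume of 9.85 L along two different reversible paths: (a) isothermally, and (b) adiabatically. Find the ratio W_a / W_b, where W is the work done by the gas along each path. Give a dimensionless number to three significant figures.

Path (a) isothermal: W = P₁V₁ ln(V₂/V₁) → W_a/(P₁V₁) = 0.5827.
Path (b) adiabatic: W = P₁V₁(1 − (V₁/V₂)^(γ−1))/(γ−1) → W_b/(P₁V₁) = 0.5198.
W_a / W_b = 0.5827 / 0.5198 = 1.121.

W_a / W_b ≈ 1.12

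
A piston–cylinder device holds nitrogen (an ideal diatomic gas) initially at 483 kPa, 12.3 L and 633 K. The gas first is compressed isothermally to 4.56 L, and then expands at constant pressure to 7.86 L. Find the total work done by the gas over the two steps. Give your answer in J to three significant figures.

Step 1 (isothermal): W = P₁V₁ ln(V₂/V₁) = (5941) ln(4.56/12.3) = -5895 J.
After step 1: P = 1303 kPa, V = 4.56 L, T = 633 K.
Step 2 (isobaric): W = PΔV = (1303 kPa)(7.86 − 4.56 L) = 4299 J.
W_total = -5895 + 4299 = -1596 J.

W_total ≈ -1600 J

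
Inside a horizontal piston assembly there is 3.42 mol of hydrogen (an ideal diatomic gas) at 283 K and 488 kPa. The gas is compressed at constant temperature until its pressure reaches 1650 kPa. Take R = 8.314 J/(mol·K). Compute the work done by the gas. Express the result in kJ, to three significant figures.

Isothermal process: W = nRT ln(V₂/V₁) = nRT ln(P₁/P₂).
W = (3.42)(8.314)(283) × ln(488/1650)
  = 8047 × ln(0.2958) = 8047 × -1.218
W_by_gas = -9803 J.

W ≈ -9.80 kJ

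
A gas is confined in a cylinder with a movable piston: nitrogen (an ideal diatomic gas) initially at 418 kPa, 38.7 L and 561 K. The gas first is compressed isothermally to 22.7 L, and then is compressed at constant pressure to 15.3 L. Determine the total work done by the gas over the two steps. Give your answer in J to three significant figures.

Step 1 (isothermal): W = P₁V₁ ln(V₂/V₁) = (16177) ln(22.7/38.7) = -8630 J.
After step 1: P = 712.6 kPa, V = 22.7 L, T = 561 K.
Step 2 (isobaric): W = PΔV = (712.6 kPa)(15.3 − 22.7 L) = -5273 J.
W_total = -8630 − 5273 = -13903 J.

W_total ≈ -13900 J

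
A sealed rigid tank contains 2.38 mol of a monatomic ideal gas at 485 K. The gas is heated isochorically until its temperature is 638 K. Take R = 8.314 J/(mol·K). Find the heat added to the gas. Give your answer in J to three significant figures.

Constant volume ⇒ W = 0, so Q = ΔU = nCᵥΔT with Cᵥ = 3R/2 = 12.47 J/(mol·K).
ΔU = (2.38)(12.47)(638 − 485) = 4541 J.

Q ≈ 4540 J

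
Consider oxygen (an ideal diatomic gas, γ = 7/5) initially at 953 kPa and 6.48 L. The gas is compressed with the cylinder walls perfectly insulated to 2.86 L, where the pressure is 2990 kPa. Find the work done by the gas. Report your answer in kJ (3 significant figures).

W ≈ -5.94 kJ

Adiabatic: W = (P₁V₁ − P₂V₂)/(γ − 1) with γ = 7/5.
P₁V₁ = 6175 J, P₂V₂ = 8551 J.
W = (6175 − 8551) / 0.4 = -5940 J.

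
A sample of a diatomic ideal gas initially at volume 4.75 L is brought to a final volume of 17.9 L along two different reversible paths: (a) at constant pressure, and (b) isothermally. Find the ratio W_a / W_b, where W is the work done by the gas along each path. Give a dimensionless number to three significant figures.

Path (a) isobaric: W = P₁(V₂ − V₁) → W_a/(P₁V₁) = 2.768.
Path (b) isothermal: W = P₁V₁ ln(V₂/V₁) → W_b/(P₁V₁) = 1.327.
W_a / W_b = 2.768 / 1.327 = 2.087.

W_a / W_b ≈ 2.09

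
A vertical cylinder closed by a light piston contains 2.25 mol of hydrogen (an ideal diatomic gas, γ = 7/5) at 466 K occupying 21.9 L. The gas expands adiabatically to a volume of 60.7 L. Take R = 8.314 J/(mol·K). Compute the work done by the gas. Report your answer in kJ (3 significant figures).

W ≈ 7.30 kJ

Adiabatic: TV^(γ−1) = const with γ = 7/5.
T₂ = T₁ (V₁/V₂)^(γ−1) = 466 × (21.9/60.7)^0.4 = 466 × 0.6651 = 309.9 K.
W_by = nCᵥ(T₁ − T₂) = (2.25)(20.79)(466 − 309.9) = 7298 J.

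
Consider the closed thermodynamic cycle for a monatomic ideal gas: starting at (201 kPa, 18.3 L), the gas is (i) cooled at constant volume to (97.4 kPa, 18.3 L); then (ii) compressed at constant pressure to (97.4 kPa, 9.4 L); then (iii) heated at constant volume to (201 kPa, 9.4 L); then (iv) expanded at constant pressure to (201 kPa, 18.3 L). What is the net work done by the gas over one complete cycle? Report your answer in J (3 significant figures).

Constant-volume legs do no work.
W(ii) = (97.4)(9.4 − 18.3) = -866.9 J; W(iv) = (201)(18.3 − 9.4) = 1789 J.
W_net = -866.9 + 1789 = 922 J (the clockwise enclosed area).

W_net ≈ 922 J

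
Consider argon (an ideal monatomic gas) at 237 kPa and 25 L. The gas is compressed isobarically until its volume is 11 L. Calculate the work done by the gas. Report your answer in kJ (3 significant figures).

W ≈ -3.32 kJ

Isobaric: W = P ΔV.
W = (237 kPa)(11 − 25 L) = (237)(-14) = -3318 J.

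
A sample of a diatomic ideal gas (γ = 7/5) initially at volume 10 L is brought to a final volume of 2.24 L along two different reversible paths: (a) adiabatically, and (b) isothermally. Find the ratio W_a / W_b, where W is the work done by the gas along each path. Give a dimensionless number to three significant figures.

W_a / W_b ≈ 1.37

Path (a) adiabatic: W = P₁V₁(1 − (V₁/V₂)^(γ−1))/(γ−1) → W_a/(P₁V₁) = -2.048.
Path (b) isothermal: W = P₁V₁ ln(V₂/V₁) → W_b/(P₁V₁) = -1.496.
W_a / W_b = -2.048 / -1.496 = 1.369.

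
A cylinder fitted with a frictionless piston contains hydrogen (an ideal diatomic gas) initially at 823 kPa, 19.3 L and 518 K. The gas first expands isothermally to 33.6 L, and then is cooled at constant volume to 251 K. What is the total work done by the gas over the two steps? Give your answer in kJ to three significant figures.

W_total ≈ 8.81 kJ

Step 1 (isothermal): W = P₁V₁ ln(V₂/V₁) = (15884) ln(33.6/19.3) = 8806 J.
Step 2 (isochoric): W = 0 (constant volume).
W_total = 8806 + 0 = 8806 J.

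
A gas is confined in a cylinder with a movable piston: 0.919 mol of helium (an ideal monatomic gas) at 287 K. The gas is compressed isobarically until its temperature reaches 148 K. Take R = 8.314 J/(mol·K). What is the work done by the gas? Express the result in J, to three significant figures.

Isobaric: W = P ΔV = nR ΔT.
W = (0.919)(8.314)(148 − 287) = -1062 J.

W ≈ -1060 J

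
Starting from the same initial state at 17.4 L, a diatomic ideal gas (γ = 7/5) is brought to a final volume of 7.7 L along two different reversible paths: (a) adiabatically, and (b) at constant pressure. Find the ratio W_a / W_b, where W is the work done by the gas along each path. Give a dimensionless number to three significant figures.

W_a / W_b ≈ 1.73

Path (a) adiabatic: W = P₁V₁(1 − (V₁/V₂)^(γ−1))/(γ−1) → W_a/(P₁V₁) = -0.9639.
Path (b) isobaric: W = P₁(V₂ − V₁) → W_b/(P₁V₁) = -0.5575.
W_a / W_b = -0.9639 / -0.5575 = 1.729.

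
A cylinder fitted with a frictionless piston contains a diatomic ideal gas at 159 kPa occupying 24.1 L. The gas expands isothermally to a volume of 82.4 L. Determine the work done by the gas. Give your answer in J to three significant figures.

Isothermal: W = nRT ln(V₂/V₁) = P₁V₁ ln(V₂/V₁).
P₁V₁ = (159 kPa)(24.1 L) = 3832 J.
W = 3832 × ln(82.4/24.1) = 3832 × 1.229
W_by_gas = 4711 J.

W ≈ 4710 J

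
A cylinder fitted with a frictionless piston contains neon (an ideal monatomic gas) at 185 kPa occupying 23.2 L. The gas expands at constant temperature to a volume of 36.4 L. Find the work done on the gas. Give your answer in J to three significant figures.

Isothermal: W = nRT ln(V₂/V₁) = P₁V₁ ln(V₂/V₁).
P₁V₁ = (185 kPa)(23.2 L) = 4292 J.
W = 4292 × ln(36.4/23.2) = 4292 × 0.4504
W_by_gas = 1933 J; work on gas = −W_by = -1933 J.

W ≈ -1930 J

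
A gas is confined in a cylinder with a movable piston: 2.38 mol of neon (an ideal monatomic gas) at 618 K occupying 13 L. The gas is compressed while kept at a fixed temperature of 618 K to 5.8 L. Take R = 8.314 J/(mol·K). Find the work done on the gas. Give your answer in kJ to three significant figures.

Isothermal: W = nRT ln(V₂/V₁).
W = (2.38)(8.314)(618) × ln(5.8/13)
  = 12229 × -0.8071
W_by_gas = -9870 J; work on gas = −W_by = 9870 J.

W ≈ 9.87 kJ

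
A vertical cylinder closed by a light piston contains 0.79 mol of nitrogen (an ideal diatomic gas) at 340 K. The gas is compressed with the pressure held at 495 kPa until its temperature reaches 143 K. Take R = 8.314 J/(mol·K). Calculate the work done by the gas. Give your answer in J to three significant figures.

W ≈ -1290 J

Isobaric: W = P ΔV = nR ΔT.
W = (0.79)(8.314)(143 − 340) = -1294 J.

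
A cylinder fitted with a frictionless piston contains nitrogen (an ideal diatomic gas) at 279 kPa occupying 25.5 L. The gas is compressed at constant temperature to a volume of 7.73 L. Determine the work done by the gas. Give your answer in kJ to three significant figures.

W ≈ -8.49 kJ

Isothermal: W = nRT ln(V₂/V₁) = P₁V₁ ln(V₂/V₁).
P₁V₁ = (279 kPa)(25.5 L) = 7114 J.
W = 7114 × ln(7.73/25.5) = 7114 × -1.194
W_by_gas = -8492 J.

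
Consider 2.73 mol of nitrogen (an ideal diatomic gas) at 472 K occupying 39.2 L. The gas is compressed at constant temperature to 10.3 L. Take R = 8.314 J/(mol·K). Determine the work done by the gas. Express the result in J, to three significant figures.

Isothermal: W = nRT ln(V₂/V₁).
W = (2.73)(8.314)(472) × ln(10.3/39.2)
  = 10713 × -1.337
W_by_gas = -14318 J.

W ≈ -14300 J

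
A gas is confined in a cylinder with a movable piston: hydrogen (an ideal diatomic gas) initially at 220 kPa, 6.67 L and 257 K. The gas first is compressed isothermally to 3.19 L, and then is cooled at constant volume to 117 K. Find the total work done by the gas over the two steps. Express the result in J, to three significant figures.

Step 1 (isothermal): W = P₁V₁ ln(V₂/V₁) = (1467) ln(3.19/6.67) = -1082 J.
Step 2 (isochoric): W = 0 (constant volume).
W_total = -1082 + 0 = -1082 J.

W_total ≈ -1080 J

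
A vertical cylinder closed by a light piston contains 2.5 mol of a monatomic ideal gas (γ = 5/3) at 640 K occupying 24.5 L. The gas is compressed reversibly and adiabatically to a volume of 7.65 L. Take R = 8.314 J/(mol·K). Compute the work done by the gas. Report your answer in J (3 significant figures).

W ≈ -23400 J

Adiabatic: TV^(γ−1) = const with γ = 5/3.
T₂ = T₁ (V₁/V₂)^(γ−1) = 640 × (24.5/7.65)^0.667 = 640 × 2.173 = 1391 K.
W_by = nCᵥ(T₁ − T₂) = (2.5)(12.47)(640 − 1391) = -23400 J.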